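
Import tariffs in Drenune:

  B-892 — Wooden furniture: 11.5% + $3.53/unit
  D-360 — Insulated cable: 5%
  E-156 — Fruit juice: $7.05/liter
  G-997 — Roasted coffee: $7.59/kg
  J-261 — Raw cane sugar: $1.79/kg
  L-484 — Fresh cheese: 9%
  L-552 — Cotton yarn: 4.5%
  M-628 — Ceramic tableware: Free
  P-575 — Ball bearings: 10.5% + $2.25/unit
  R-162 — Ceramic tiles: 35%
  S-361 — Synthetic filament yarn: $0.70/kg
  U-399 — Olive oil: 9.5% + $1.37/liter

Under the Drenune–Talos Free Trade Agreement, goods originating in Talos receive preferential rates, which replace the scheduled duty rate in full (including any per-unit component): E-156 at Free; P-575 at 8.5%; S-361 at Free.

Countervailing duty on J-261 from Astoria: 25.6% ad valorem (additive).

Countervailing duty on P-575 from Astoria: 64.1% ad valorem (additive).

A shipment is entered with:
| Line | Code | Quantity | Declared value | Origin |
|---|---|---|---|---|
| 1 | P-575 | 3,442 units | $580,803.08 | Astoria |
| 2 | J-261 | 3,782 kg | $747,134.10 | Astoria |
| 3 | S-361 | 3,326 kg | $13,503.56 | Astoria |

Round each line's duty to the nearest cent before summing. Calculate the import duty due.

Line 1 (P-575, Astoria, 3,442 units, $580,803.08):
Base rate for P-575 is 10.5% + $2.25/unit.
P-575 has an FTA preferential rate, but origin Astoria is not Talos; base rate stands.
Additional duty on P-575 from Astoria: +64.1%. Applied ad valorem rate: 10.5% + 64.1% = 74.6%.
Duty = $580,803.08 × 74.6% + 3,442 × $2.25 = $441,023.60.
Line 2 (J-261, Astoria, 3,782 kg, $747,134.10):
Base rate for J-261 is $1.79/kg.
Additional duty on J-261 from Astoria: +25.6% ad valorem. Applied ad valorem rate = 25.6%.
Duty = $747,134.10 × 25.6% + 3,782 × $1.79 = $198,036.11.
Line 3 (S-361, Astoria, 3,326 kg, $13,503.56):
Base rate for S-361 is $0.70/kg.
S-361 has an FTA preferential rate, but origin Astoria is not Talos; base rate stands.
Duty = 3,326 × $0.70 = $2,328.20.
Total = $441,023.60 + $198,036.11 + $2,328.20 = $641,387.91.

$641,387.91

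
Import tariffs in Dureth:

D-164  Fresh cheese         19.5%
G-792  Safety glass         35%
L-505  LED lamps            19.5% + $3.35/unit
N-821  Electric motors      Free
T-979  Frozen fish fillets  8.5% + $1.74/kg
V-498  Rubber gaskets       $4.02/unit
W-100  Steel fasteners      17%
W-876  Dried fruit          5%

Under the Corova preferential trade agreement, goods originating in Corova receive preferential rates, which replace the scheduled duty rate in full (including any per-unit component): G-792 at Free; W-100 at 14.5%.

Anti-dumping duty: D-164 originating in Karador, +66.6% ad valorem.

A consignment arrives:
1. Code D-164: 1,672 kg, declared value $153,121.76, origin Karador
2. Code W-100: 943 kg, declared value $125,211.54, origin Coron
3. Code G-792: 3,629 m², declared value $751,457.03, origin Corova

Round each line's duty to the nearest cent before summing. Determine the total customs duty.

$153,123.80

Line 1 (D-164, Karador, 1,672 kg, $153,121.76):
Base rate for D-164 is 19.5%.
Additional duty on D-164 from Karador: +66.6%. Applied ad valorem rate: 19.5% + 66.6% = 86.1%.
Duty = $153,121.76 × 86.1% = $131,837.84.
Line 2 (W-100, Coron, 943 kg, $125,211.54):
Base rate for W-100 is 17%.
W-100 has an FTA preferential rate, but origin Coron is not Corova; base rate stands.
Duty = $125,211.54 × 17% = $21,285.96.
Line 3 (G-792, Corova, 3,629 m², $751,457.03):
Base rate for G-792 is 35%.
Origin Corova qualifies under the Dureth–Corova agreement and G-792 is covered: preferential rate Free applies instead.
Duty = $751,457.03 × 0% = $0.00.
Total = $131,837.84 + $21,285.96 + $0.00 = $153,123.80.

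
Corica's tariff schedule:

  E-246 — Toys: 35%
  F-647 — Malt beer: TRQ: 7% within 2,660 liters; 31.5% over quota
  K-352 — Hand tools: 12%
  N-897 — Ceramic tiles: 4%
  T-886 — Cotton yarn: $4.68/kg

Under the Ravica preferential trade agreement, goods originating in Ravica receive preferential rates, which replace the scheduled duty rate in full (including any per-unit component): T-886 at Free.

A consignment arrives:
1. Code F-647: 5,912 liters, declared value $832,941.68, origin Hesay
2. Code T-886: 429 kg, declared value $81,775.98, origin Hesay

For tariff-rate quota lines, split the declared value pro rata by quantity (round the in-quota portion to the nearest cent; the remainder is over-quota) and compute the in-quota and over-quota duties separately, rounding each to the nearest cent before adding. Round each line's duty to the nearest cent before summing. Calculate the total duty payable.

$172,566.34

Line 1 (F-647, Hesay, 5,912 liters, $832,941.68):
Code F-647 is under a tariff-rate quota (threshold 2,660 liters). In-quota: 2,660 liters at 7%; over-quota: 3,252 liters at 31.5%.
Pro-rata value split: in-quota = $832,941.68 × 2,660/5,912 = $374,767.40; over-quota = $832,941.68 − $374,767.40 = $458,174.28.
In-quota duty = $374,767.40 × 7% = $26,233.72. Over-quota duty = $458,174.28 × 31.5% = $144,324.90.
Line duty = $26,233.72 + $144,324.90 = $170,558.62.
Line 2 (T-886, Hesay, 429 kg, $81,775.98):
Base rate for T-886 is $4.68/kg.
T-886 has an FTA preferential rate, but origin Hesay is not Ravica; base rate stands.
Duty = 429 × $4.68 = $2,007.72.
Total = $170,558.62 + $2,007.72 = $172,566.34.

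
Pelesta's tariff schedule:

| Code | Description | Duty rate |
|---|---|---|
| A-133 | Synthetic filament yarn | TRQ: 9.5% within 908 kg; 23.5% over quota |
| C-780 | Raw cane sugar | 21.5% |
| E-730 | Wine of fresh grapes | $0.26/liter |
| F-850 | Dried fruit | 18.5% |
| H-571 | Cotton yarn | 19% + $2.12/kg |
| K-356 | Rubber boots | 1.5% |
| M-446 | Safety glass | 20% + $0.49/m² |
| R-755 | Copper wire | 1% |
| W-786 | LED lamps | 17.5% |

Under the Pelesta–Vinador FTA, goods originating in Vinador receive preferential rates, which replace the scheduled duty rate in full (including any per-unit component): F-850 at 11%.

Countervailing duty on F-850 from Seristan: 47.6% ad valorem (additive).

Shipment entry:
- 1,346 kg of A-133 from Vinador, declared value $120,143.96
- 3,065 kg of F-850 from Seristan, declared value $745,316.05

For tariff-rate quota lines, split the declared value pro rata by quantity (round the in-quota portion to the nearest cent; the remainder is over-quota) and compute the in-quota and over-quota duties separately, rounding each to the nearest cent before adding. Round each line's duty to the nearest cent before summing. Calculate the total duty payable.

$509,541.01

Line 1 (A-133, Vinador, 1,346 kg, $120,143.96):
Code A-133 is under a tariff-rate quota (threshold 908 kg). In-quota: 908 kg at 9.5%; over-quota: 438 kg at 23.5%.
Pro-rata value split: in-quota = $120,143.96 × 908/1,346 = $81,048.08; over-quota = $120,143.96 − $81,048.08 = $39,095.88.
In-quota duty = $81,048.08 × 9.5% = $7,699.57. Over-quota duty = $39,095.88 × 23.5% = $9,187.53.
Line duty = $7,699.57 + $9,187.53 = $16,887.10.
Line 2 (F-850, Seristan, 3,065 kg, $745,316.05):
Base rate for F-850 is 18.5%.
F-850 has an FTA preferential rate, but origin Seristan is not Vinador; base rate stands.
Additional duty on F-850 from Seristan: +47.6%. Applied ad valorem rate: 18.5% + 47.6% = 66.1%.
Duty = $745,316.05 × 66.1% = $492,653.91.
Total = $16,887.10 + $492,653.91 = $509,541.01.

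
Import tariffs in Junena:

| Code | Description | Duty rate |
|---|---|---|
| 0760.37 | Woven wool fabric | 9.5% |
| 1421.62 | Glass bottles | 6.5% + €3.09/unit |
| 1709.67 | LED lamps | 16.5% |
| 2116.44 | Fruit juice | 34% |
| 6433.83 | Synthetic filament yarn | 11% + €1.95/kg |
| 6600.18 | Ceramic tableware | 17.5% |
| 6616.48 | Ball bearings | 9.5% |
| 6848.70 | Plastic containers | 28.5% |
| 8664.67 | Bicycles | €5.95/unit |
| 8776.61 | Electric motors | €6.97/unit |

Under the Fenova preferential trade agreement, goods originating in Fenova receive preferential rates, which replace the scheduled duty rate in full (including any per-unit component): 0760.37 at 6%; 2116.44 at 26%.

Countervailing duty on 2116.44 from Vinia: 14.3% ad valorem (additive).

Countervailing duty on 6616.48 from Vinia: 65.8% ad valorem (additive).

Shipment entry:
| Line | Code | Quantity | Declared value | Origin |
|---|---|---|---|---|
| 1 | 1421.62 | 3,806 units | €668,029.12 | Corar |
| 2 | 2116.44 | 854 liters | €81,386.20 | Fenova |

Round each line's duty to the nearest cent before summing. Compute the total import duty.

Line 1 (1421.62, Corar, 3,806 units, €668,029.12):
Base rate for 1421.62 is 6.5% + €3.09/unit.
Duty = €668,029.12 × 6.5% + 3,806 × €3.09 = €55,182.43.
Line 2 (2116.44, Fenova, 854 liters, €81,386.20):
Base rate for 2116.44 is 34%.
Origin Fenova qualifies under the Junena–Fenova agreement and 2116.44 is covered: preferential rate 26% applies instead.
The additional-duty order on 2116.44 targets Vinia, not Fenova; it does not apply.
Duty = €81,386.20 × 26% = €21,160.41.
Total = €55,182.43 + €21,160.41 = €76,342.84.

€76,342.84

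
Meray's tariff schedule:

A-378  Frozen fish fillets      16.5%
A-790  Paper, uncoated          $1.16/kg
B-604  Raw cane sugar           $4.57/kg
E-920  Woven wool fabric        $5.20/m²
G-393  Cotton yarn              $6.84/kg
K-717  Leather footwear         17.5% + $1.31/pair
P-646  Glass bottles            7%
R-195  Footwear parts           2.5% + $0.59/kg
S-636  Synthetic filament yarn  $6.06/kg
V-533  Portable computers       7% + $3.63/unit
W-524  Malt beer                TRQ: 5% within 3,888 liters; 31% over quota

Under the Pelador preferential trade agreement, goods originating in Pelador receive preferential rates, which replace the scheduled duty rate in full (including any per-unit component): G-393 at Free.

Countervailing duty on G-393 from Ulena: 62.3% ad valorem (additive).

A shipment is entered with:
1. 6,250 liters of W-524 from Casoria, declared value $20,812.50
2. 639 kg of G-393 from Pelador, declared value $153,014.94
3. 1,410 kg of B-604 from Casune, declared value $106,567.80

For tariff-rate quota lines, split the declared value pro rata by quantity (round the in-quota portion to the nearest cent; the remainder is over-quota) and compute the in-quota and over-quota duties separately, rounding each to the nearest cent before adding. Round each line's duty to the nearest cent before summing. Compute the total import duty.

Line 1 (W-524, Casoria, 6,250 liters, $20,812.50):
Code W-524 is under a tariff-rate quota (threshold 3,888 liters). In-quota: 3,888 liters at 5%; over-quota: 2,362 liters at 31%.
Pro-rata value split: in-quota = $20,812.50 × 3,888/6,250 = $12,947.04; over-quota = $20,812.50 − $12,947.04 = $7,865.46.
In-quota duty = $12,947.04 × 5% = $647.35. Over-quota duty = $7,865.46 × 31% = $2,438.29.
Line duty = $647.35 + $2,438.29 = $3,085.64.
Line 2 (G-393, Pelador, 639 kg, $153,014.94):
Base rate for G-393 is $6.84/kg.
Origin Pelador qualifies under the Meray–Pelador agreement and G-393 is covered: preferential rate Free applies instead.
The additional-duty order on G-393 targets Ulena, not Pelador; it does not apply.
Duty = $153,014.94 × 0% = $0.00.
Line 3 (B-604, Casune, 1,410 kg, $106,567.80):
Base rate for B-604 is $4.57/kg.
Duty = 1,410 × $4.57 = $6,443.70.
Total = $3,085.64 + $0.00 + $6,443.70 = $9,529.34.

$9,529.34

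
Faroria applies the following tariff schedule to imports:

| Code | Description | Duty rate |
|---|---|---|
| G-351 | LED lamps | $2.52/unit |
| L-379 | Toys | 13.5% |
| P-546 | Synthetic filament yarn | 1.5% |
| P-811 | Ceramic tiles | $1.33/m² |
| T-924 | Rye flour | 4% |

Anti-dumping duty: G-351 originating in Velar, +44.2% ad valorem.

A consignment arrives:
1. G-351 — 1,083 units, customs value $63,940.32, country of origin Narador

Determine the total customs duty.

Line 1 (G-351, Narador, 1,083 units, $63,940.32):
Base rate for G-351 is $2.52/unit.
The additional-duty order on G-351 targets Velar, not Narador; it does not apply.
Duty = 1,083 × $2.52 = $2,729.16.

$2,729.16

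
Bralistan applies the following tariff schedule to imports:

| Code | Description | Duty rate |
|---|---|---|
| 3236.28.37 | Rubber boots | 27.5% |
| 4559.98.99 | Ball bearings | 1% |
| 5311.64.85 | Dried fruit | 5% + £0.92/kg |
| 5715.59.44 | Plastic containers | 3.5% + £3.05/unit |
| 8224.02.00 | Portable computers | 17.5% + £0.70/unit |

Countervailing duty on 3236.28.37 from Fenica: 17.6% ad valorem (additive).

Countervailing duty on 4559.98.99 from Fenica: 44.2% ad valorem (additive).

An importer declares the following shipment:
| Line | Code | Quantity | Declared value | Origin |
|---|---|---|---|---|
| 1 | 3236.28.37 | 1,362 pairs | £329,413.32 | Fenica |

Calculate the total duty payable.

£148,565.41

Line 1 (3236.28.37, Fenica, 1,362 pairs, £329,413.32):
Base rate for 3236.28.37 is 27.5%.
Additional duty on 3236.28.37 from Fenica: +17.6%. Applied ad valorem rate: 27.5% + 17.6% = 45.1%.
Duty = £329,413.32 × 45.1% = £148,565.41.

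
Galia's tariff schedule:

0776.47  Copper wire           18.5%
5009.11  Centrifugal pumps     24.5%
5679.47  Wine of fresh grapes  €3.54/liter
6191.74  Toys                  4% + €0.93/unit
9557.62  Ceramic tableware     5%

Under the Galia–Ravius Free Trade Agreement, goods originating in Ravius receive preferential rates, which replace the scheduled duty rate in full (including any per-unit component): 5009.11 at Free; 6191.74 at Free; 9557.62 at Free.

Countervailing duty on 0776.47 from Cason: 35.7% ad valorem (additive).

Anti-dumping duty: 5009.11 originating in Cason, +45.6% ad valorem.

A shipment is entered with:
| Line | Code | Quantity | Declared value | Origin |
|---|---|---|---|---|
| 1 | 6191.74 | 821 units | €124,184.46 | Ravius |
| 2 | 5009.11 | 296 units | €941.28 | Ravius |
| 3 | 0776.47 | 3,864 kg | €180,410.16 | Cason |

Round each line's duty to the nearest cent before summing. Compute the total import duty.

€97,782.31

Line 1 (6191.74, Ravius, 821 units, €124,184.46):
Base rate for 6191.74 is 4% + €0.93/unit.
Origin Ravius qualifies under the Galia–Ravius agreement and 6191.74 is covered: preferential rate Free applies instead.
Duty = €124,184.46 × 0% = €0.00.
Line 2 (5009.11, Ravius, 296 units, €941.28):
Base rate for 5009.11 is 24.5%.
Origin Ravius qualifies under the Galia–Ravius agreement and 5009.11 is covered: preferential rate Free applies instead.
The additional-duty order on 5009.11 targets Cason, not Ravius; it does not apply.
Duty = €941.28 × 0% = €0.00.
Line 3 (0776.47, Cason, 3,864 kg, €180,410.16):
Base rate for 0776.47 is 18.5%.
Additional duty on 0776.47 from Cason: +35.7%. Applied ad valorem rate: 18.5% + 35.7% = 54.2%.
Duty = €180,410.16 × 54.2% = €97,782.31.
Total = €0.00 + €0.00 + €97,782.31 = €97,782.31.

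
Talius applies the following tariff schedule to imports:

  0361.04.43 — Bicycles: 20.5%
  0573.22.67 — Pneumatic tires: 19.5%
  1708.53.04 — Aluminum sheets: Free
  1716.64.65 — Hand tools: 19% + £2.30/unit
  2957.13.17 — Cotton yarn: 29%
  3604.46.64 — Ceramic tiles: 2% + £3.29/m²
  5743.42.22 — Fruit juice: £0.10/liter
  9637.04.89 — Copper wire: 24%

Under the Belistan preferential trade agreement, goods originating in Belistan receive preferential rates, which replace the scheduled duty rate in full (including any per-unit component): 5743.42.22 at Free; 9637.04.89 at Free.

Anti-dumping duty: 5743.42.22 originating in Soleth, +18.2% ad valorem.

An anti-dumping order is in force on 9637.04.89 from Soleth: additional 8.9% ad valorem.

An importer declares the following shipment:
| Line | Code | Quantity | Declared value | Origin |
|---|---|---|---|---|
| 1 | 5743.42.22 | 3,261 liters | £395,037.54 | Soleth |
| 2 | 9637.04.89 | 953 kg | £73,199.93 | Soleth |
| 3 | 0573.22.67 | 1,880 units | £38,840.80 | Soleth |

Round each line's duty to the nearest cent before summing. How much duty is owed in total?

Line 1 (5743.42.22, Soleth, 3,261 liters, £395,037.54):
Base rate for 5743.42.22 is £0.10/liter.
5743.42.22 has an FTA preferential rate, but origin Soleth is not Belistan; base rate stands.
Additional duty on 5743.42.22 from Soleth: +18.2% ad valorem. Applied ad valorem rate = 18.2%.
Duty = £395,037.54 × 18.2% + 3,261 × £0.10 = £72,222.93.
Line 2 (9637.04.89, Soleth, 953 kg, £73,199.93):
Base rate for 9637.04.89 is 24%.
9637.04.89 has an FTA preferential rate, but origin Soleth is not Belistan; base rate stands.
Additional duty on 9637.04.89 from Soleth: +8.9%. Applied ad valorem rate: 24% + 8.9% = 32.9%.
Duty = £73,199.93 × 32.9% = £24,082.78.
Line 3 (0573.22.67, Soleth, 1,880 units, £38,840.80):
Base rate for 0573.22.67 is 19.5%.
Duty = £38,840.80 × 19.5% = £7,573.96.
Total = £72,222.93 + £24,082.78 + £7,573.96 = £103,879.67.

£103,879.67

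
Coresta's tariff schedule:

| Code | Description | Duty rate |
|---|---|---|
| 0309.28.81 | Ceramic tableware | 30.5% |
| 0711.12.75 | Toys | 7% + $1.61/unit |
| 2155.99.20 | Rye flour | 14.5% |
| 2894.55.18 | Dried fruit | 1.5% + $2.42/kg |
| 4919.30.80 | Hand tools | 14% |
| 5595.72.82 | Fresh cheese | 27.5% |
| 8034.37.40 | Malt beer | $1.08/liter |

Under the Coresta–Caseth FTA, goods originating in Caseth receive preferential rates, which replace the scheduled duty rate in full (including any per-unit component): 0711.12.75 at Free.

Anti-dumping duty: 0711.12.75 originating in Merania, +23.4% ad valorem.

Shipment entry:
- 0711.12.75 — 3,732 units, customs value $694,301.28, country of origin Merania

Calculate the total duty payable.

$217,076.11

Line 1 (0711.12.75, Merania, 3,732 units, $694,301.28):
Base rate for 0711.12.75 is 7% + $1.61/unit.
0711.12.75 has an FTA preferential rate, but origin Merania is not Caseth; base rate stands.
Additional duty on 0711.12.75 from Merania: +23.4%. Applied ad valorem rate: 7% + 23.4% = 30.4%.
Duty = $694,301.28 × 30.4% + 3,732 × $1.61 = $217,076.11.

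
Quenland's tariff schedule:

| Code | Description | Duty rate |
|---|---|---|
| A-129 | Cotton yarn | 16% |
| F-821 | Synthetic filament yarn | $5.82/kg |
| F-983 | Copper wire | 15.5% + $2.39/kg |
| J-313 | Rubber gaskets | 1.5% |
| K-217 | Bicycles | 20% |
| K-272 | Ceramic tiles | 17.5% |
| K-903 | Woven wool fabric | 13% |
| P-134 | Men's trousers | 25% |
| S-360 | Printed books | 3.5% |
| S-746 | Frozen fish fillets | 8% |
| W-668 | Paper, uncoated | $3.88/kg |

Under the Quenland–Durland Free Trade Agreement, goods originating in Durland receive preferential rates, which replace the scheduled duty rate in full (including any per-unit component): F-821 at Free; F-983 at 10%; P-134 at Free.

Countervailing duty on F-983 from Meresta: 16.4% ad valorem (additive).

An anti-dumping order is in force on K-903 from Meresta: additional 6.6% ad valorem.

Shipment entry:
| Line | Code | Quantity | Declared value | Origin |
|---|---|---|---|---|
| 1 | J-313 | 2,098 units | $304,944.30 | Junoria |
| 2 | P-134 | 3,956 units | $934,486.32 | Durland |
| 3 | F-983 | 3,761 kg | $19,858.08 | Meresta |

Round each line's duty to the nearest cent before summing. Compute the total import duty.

$19,897.68

Line 1 (J-313, Junoria, 2,098 units, $304,944.30):
Base rate for J-313 is 1.5%.
Duty = $304,944.30 × 1.5% = $4,574.16.
Line 2 (P-134, Durland, 3,956 units, $934,486.32):
Base rate for P-134 is 25%.
Origin Durland qualifies under the Quenland–Durland agreement and P-134 is covered: preferential rate Free applies instead.
Duty = $934,486.32 × 0% = $0.00.
Line 3 (F-983, Meresta, 3,761 kg, $19,858.08):
Base rate for F-983 is 15.5% + $2.39/kg.
F-983 has an FTA preferential rate, but origin Meresta is not Durland; base rate stands.
Additional duty on F-983 from Meresta: +16.4%. Applied ad valorem rate: 15.5% + 16.4% = 31.9%.
Duty = $19,858.08 × 31.9% + 3,761 × $2.39 = $15,323.52.
Total = $4,574.16 + $0.00 + $15,323.52 = $19,897.68.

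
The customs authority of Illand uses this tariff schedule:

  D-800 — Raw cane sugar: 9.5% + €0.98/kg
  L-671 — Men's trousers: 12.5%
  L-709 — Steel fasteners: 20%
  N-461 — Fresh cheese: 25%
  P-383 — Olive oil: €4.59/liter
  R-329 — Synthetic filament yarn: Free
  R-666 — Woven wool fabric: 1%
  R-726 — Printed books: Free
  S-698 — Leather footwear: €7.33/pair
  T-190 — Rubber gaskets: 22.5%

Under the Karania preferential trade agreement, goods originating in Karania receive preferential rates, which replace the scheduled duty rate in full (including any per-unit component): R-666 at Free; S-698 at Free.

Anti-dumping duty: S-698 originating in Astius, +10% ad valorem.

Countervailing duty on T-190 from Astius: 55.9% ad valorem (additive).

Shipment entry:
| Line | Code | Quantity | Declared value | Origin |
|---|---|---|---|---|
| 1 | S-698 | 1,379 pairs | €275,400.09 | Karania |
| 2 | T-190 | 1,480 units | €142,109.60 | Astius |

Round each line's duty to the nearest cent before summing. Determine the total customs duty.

€111,413.93

Line 1 (S-698, Karania, 1,379 pairs, €275,400.09):
Base rate for S-698 is €7.33/pair.
Origin Karania qualifies under the Illand–Karania agreement and S-698 is covered: preferential rate Free applies instead.
The additional-duty order on S-698 targets Astius, not Karania; it does not apply.
Duty = €275,400.09 × 0% = €0.00.
Line 2 (T-190, Astius, 1,480 units, €142,109.60):
Base rate for T-190 is 22.5%.
Additional duty on T-190 from Astius: +55.9%. Applied ad valorem rate: 22.5% + 55.9% = 78.4%.
Duty = €142,109.60 × 78.4% = €111,413.93.
Total = €0.00 + €111,413.93 = €111,413.93.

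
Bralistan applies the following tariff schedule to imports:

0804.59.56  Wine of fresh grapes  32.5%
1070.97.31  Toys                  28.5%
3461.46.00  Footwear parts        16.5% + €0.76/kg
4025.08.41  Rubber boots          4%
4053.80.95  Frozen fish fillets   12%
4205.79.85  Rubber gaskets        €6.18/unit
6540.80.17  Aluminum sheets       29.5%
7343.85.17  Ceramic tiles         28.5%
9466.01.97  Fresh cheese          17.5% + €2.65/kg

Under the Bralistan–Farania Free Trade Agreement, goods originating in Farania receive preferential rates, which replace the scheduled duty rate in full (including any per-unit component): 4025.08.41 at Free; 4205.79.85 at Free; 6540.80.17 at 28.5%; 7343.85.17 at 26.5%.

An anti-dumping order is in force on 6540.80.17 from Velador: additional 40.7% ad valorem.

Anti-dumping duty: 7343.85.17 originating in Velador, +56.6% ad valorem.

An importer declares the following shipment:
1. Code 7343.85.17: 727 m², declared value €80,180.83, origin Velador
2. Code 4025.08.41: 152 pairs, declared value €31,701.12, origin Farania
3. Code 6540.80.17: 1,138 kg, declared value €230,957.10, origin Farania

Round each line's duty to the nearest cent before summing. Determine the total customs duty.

Line 1 (7343.85.17, Velador, 727 m², €80,180.83):
Base rate for 7343.85.17 is 28.5%.
7343.85.17 has an FTA preferential rate, but origin Velador is not Farania; base rate stands.
Additional duty on 7343.85.17 from Velador: +56.6%. Applied ad valorem rate: 28.5% + 56.6% = 85.1%.
Duty = €80,180.83 × 85.1% = €68,233.89.
Line 2 (4025.08.41, Farania, 152 pairs, €31,701.12):
Base rate for 4025.08.41 is 4%.
Origin Farania qualifies under the Bralistan–Farania agreement and 4025.08.41 is covered: preferential rate Free applies instead.
Duty = €31,701.12 × 0% = €0.00.
Line 3 (6540.80.17, Farania, 1,138 kg, €230,957.10):
Base rate for 6540.80.17 is 29.5%.
Origin Farania qualifies under the Bralistan–Farania agreement and 6540.80.17 is covered: preferential rate 28.5% applies instead.
The additional-duty order on 6540.80.17 targets Velador, not Farania; it does not apply.
Duty = €230,957.10 × 28.5% = €65,822.77.
Total = €68,233.89 + €0.00 + €65,822.77 = €134,056.66.

€134,056.66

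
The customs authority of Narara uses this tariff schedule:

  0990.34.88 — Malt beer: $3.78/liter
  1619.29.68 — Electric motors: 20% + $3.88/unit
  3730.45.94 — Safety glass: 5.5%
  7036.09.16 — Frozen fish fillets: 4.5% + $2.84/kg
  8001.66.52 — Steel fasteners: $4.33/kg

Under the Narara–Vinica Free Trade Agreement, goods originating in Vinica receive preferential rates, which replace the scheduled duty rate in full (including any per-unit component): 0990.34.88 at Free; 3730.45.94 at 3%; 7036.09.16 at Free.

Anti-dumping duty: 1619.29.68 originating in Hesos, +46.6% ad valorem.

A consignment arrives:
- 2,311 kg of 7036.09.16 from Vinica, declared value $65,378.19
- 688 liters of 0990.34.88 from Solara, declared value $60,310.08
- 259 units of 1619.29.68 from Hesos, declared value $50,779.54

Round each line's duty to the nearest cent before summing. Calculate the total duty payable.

Line 1 (7036.09.16, Vinica, 2,311 kg, $65,378.19):
Base rate for 7036.09.16 is 4.5% + $2.84/kg.
Origin Vinica qualifies under the Narara–Vinica agreement and 7036.09.16 is covered: preferential rate Free applies instead.
Duty = $65,378.19 × 0% = $0.00.
Line 2 (0990.34.88, Solara, 688 liters, $60,310.08):
Base rate for 0990.34.88 is $3.78/liter.
0990.34.88 has an FTA preferential rate, but origin Solara is not Vinica; base rate stands.
Duty = 688 × $3.78 = $2,600.64.
Line 3 (1619.29.68, Hesos, 259 units, $50,779.54):
Base rate for 1619.29.68 is 20% + $3.88/unit.
Additional duty on 1619.29.68 from Hesos: +46.6%. Applied ad valorem rate: 20% + 46.6% = 66.6%.
Duty = $50,779.54 × 66.6% + 259 × $3.88 = $34,824.09.
Total = $0.00 + $2,600.64 + $34,824.09 = $37,424.73.

$37,424.73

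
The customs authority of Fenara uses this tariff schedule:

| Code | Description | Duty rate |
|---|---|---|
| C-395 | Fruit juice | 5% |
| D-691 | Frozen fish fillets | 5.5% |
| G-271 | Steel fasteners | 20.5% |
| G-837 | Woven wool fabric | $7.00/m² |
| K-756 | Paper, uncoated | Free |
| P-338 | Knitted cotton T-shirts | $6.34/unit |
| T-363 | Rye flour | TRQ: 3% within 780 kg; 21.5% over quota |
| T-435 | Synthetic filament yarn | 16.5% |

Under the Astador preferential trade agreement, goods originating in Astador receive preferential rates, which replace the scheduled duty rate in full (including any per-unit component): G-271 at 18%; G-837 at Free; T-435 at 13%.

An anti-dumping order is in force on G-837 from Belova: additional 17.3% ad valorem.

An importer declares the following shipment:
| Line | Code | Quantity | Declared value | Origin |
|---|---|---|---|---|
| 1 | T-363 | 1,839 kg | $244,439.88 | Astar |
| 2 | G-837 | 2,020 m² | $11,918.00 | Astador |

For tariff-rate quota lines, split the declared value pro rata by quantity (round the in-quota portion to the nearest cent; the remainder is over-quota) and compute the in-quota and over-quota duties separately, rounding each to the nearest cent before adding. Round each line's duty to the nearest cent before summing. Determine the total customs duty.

Line 1 (T-363, Astar, 1,839 kg, $244,439.88):
Code T-363 is under a tariff-rate quota (threshold 780 kg). In-quota: 780 kg at 3%; over-quota: 1,059 kg at 21.5%.
Pro-rata value split: in-quota = $244,439.88 × 780/1,839 = $103,677.60; over-quota = $244,439.88 − $103,677.60 = $140,762.28.
In-quota duty = $103,677.60 × 3% = $3,110.33. Over-quota duty = $140,762.28 × 21.5% = $30,263.89.
Line duty = $3,110.33 + $30,263.89 = $33,374.22.
Line 2 (G-837, Astador, 2,020 m², $11,918.00):
Base rate for G-837 is $7.00/m².
Origin Astador qualifies under the Fenara–Astador agreement and G-837 is covered: preferential rate Free applies instead.
The additional-duty order on G-837 targets Belova, not Astador; it does not apply.
Duty = $11,918.00 × 0% = $0.00.
Total = $33,374.22 + $0.00 = $33,374.22.

$33,374.22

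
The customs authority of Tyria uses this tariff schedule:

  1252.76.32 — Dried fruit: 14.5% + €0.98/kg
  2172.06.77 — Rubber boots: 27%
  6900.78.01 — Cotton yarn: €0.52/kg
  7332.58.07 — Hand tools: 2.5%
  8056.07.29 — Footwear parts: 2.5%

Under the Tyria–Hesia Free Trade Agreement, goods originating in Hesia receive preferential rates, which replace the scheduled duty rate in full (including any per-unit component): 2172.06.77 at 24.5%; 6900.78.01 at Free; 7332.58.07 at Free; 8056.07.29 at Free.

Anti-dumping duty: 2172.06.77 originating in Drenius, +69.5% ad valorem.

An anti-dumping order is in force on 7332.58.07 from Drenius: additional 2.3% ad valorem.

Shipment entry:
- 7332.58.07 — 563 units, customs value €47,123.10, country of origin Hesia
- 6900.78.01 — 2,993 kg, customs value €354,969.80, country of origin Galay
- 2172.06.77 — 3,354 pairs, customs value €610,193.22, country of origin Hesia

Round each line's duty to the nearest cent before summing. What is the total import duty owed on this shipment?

Line 1 (7332.58.07, Hesia, 563 units, €47,123.10):
Base rate for 7332.58.07 is 2.5%.
Origin Hesia qualifies under the Tyria–Hesia agreement and 7332.58.07 is covered: preferential rate Free applies instead.
The additional-duty order on 7332.58.07 targets Drenius, not Hesia; it does not apply.
Duty = €47,123.10 × 0% = €0.00.
Line 2 (6900.78.01, Galay, 2,993 kg, €354,969.80):
Base rate for 6900.78.01 is €0.52/kg.
6900.78.01 has an FTA preferential rate, but origin Galay is not Hesia; base rate stands.
Duty = 2,993 × €0.52 = €1,556.36.
Line 3 (2172.06.77, Hesia, 3,354 pairs, €610,193.22):
Base rate for 2172.06.77 is 27%.
Origin Hesia qualifies under the Tyria–Hesia agreement and 2172.06.77 is covered: preferential rate 24.5% applies instead.
The additional-duty order on 2172.06.77 targets Drenius, not Hesia; it does not apply.
Duty = €610,193.22 × 24.5% = €149,497.34.
Total = €0.00 + €1,556.36 + €149,497.34 = €151,053.70.

€151,053.70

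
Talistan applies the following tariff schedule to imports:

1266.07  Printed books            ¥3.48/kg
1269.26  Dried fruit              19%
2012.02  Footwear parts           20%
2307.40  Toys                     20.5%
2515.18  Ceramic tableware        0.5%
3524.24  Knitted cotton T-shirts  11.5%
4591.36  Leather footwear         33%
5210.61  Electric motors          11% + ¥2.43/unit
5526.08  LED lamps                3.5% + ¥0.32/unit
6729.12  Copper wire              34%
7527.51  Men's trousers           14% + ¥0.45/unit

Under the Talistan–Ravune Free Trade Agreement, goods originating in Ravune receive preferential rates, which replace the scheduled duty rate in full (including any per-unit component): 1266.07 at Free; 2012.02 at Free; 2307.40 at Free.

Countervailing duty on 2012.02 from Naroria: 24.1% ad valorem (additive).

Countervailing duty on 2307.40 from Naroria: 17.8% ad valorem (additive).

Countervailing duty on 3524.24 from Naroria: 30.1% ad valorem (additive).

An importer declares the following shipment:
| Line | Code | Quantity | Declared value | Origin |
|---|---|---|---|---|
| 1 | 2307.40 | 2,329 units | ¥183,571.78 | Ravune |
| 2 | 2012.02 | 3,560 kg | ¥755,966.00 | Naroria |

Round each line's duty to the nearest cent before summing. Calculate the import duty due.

Line 1 (2307.40, Ravune, 2,329 units, ¥183,571.78):
Base rate for 2307.40 is 20.5%.
Origin Ravune qualifies under the Talistan–Ravune agreement and 2307.40 is covered: preferential rate Free applies instead.
The additional-duty order on 2307.40 targets Naroria, not Ravune; it does not apply.
Duty = ¥183,571.78 × 0% = ¥0.00.
Line 2 (2012.02, Naroria, 3,560 kg, ¥755,966.00):
Base rate for 2012.02 is 20%.
2012.02 has an FTA preferential rate, but origin Naroria is not Ravune; base rate stands.
Additional duty on 2012.02 from Naroria: +24.1%. Applied ad valorem rate: 20% + 24.1% = 44.1%.
Duty = ¥755,966.00 × 44.1% = ¥333,381.01.
Total = ¥0.00 + ¥333,381.01 = ¥333,381.01.

¥333,381.01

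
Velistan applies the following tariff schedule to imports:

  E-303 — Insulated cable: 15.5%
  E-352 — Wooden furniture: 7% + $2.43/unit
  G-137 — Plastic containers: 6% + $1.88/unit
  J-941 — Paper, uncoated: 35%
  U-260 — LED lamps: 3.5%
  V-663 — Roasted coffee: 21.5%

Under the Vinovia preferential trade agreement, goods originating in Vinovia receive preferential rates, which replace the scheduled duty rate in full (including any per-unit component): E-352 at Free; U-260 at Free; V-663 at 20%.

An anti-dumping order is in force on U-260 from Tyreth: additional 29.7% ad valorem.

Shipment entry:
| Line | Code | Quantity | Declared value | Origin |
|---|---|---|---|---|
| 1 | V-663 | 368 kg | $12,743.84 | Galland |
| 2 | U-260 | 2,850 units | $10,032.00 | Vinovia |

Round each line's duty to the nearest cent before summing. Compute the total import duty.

$2,739.93

Line 1 (V-663, Galland, 368 kg, $12,743.84):
Base rate for V-663 is 21.5%.
V-663 has an FTA preferential rate, but origin Galland is not Vinovia; base rate stands.
Duty = $12,743.84 × 21.5% = $2,739.93.
Line 2 (U-260, Vinovia, 2,850 units, $10,032.00):
Base rate for U-260 is 3.5%.
Origin Vinovia qualifies under the Velistan–Vinovia agreement and U-260 is covered: preferential rate Free applies instead.
The additional-duty order on U-260 targets Tyreth, not Vinovia; it does not apply.
Duty = $10,032.00 × 0% = $0.00.
Total = $2,739.93 + $0.00 = $2,739.93.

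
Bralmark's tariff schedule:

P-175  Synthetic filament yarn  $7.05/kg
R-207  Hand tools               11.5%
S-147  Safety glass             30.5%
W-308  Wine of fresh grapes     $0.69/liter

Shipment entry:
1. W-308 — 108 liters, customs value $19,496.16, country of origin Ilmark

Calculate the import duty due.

$74.52

Line 1 (W-308, Ilmark, 108 liters, $19,496.16):
Base rate for W-308 is $0.69/liter.
Duty = 108 × $0.69 = $74.52.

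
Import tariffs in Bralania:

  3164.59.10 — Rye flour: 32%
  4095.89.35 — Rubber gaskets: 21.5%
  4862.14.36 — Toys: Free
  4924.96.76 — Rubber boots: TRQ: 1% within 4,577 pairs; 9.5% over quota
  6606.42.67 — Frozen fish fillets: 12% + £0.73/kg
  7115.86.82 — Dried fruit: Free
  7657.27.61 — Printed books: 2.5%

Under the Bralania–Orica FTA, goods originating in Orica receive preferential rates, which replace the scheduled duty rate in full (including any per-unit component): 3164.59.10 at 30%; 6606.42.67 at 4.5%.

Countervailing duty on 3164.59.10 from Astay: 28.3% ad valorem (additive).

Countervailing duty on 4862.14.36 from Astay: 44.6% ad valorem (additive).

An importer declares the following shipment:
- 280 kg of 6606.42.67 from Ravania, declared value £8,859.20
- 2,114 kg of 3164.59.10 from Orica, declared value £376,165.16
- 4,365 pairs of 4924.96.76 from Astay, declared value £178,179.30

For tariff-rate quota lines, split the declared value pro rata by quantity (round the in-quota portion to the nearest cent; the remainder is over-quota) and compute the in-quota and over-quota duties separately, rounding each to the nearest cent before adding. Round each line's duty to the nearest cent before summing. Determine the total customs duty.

Line 1 (6606.42.67, Ravania, 280 kg, £8,859.20):
Base rate for 6606.42.67 is 12% + £0.73/kg.
6606.42.67 has an FTA preferential rate, but origin Ravania is not Orica; base rate stands.
Duty = £8,859.20 × 12% + 280 × £0.73 = £1,267.50.
Line 2 (3164.59.10, Orica, 2,114 kg, £376,165.16):
Base rate for 3164.59.10 is 32%.
Origin Orica qualifies under the Bralania–Orica agreement and 3164.59.10 is covered: preferential rate 30% applies instead.
The additional-duty order on 3164.59.10 targets Astay, not Orica; it does not apply.
Duty = £376,165.16 × 30% = £112,849.55.
Line 3 (4924.96.76, Astay, 4,365 pairs, £178,179.30):
Code 4924.96.76 is under a tariff-rate quota (threshold 4,577 pairs). Quantity 4,365 pairs is within the quota, so the in-quota rate 1% applies to the full value.
Duty = £178,179.30 × 1% = £1,781.79.
Total = £1,267.50 + £112,849.55 + £1,781.79 = £115,898.84.

£115,898.84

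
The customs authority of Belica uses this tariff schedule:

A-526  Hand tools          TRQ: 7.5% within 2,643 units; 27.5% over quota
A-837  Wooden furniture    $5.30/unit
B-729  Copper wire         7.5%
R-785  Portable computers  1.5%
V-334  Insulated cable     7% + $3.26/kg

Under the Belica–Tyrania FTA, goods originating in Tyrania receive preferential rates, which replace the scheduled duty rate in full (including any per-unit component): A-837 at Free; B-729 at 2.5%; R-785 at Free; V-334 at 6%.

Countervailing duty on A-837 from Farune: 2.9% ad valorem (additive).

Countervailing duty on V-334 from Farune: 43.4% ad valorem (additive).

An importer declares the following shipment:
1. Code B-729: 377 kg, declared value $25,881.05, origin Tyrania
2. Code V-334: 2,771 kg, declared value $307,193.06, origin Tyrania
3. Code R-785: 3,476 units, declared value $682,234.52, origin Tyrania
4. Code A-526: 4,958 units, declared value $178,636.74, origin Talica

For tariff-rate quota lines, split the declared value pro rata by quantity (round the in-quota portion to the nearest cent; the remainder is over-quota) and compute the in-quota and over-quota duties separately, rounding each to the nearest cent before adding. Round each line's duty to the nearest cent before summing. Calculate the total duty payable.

Line 1 (B-729, Tyrania, 377 kg, $25,881.05):
Base rate for B-729 is 7.5%.
Origin Tyrania qualifies under the Belica–Tyrania agreement and B-729 is covered: preferential rate 2.5% applies instead.
Duty = $25,881.05 × 2.5% = $647.03.
Line 2 (V-334, Tyrania, 2,771 kg, $307,193.06):
Base rate for V-334 is 7% + $3.26/kg.
Origin Tyrania qualifies under the Belica–Tyrania agreement and V-334 is covered: preferential rate 6% applies instead.
The additional-duty order on V-334 targets Farune, not Tyrania; it does not apply.
Duty = $307,193.06 × 6% = $18,431.58.
Line 3 (R-785, Tyrania, 3,476 units, $682,234.52):
Base rate for R-785 is 1.5%.
Origin Tyrania qualifies under the Belica–Tyrania agreement and R-785 is covered: preferential rate Free applies instead.
Duty = $682,234.52 × 0% = $0.00.
Line 4 (A-526, Talica, 4,958 units, $178,636.74):
Code A-526 is under a tariff-rate quota (threshold 2,643 units). In-quota: 2,643 units at 7.5%; over-quota: 2,315 units at 27.5%.
Pro-rata value split: in-quota = $178,636.74 × 2,643/4,958 = $95,227.29; over-quota = $178,636.74 − $95,227.29 = $83,409.45.
In-quota duty = $95,227.29 × 7.5% = $7,142.05. Over-quota duty = $83,409.45 × 27.5% = $22,937.60.
Line duty = $7,142.05 + $22,937.60 = $30,079.65.
Total = $647.03 + $18,431.58 + $0.00 + $30,079.65 = $49,158.26.

$49,158.26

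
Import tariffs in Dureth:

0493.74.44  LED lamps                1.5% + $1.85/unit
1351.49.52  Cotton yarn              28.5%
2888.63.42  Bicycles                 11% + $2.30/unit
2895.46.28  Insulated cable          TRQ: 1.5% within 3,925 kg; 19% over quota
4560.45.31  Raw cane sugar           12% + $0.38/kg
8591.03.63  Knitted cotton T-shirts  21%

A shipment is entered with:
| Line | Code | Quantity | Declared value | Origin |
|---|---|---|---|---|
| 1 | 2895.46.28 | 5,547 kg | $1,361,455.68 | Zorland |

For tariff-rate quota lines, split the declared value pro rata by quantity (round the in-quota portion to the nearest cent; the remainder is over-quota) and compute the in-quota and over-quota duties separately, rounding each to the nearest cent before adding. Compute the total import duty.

Line 1 (2895.46.28, Zorland, 5,547 kg, $1,361,455.68):
Code 2895.46.28 is under a tariff-rate quota (threshold 3,925 kg). In-quota: 3,925 kg at 1.5%; over-quota: 1,622 kg at 19%.
Pro-rata value split: in-quota = $1,361,455.68 × 3,925/5,547 = $963,352.00; over-quota = $1,361,455.68 − $963,352.00 = $398,103.68.
In-quota duty = $963,352.00 × 1.5% = $14,450.28. Over-quota duty = $398,103.68 × 19% = $75,639.70.
Line duty = $14,450.28 + $75,639.70 = $90,089.98.

$90,089.98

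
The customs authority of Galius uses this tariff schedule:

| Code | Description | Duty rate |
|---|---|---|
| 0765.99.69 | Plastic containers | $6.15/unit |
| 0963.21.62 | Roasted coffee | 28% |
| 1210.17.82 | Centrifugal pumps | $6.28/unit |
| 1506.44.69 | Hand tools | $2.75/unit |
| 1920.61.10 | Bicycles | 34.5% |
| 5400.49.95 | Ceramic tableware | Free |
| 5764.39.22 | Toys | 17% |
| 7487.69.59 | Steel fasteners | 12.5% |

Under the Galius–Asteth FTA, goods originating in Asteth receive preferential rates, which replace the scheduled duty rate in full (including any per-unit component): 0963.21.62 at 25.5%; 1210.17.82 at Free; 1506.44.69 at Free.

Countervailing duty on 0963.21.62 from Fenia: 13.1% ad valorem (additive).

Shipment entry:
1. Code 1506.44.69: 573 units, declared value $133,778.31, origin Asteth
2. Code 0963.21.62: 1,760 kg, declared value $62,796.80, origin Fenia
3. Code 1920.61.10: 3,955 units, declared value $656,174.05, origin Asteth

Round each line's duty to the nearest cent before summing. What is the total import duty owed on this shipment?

$252,189.53

Line 1 (1506.44.69, Asteth, 573 units, $133,778.31):
Base rate for 1506.44.69 is $2.75/unit.
Origin Asteth qualifies under the Galius–Asteth agreement and 1506.44.69 is covered: preferential rate Free applies instead.
Duty = $133,778.31 × 0% = $0.00.
Line 2 (0963.21.62, Fenia, 1,760 kg, $62,796.80):
Base rate for 0963.21.62 is 28%.
0963.21.62 has an FTA preferential rate, but origin Fenia is not Asteth; base rate stands.
Additional duty on 0963.21.62 from Fenia: +13.1%. Applied ad valorem rate: 28% + 13.1% = 41.1%.
Duty = $62,796.80 × 41.1% = $25,809.48.
Line 3 (1920.61.10, Asteth, 3,955 units, $656,174.05):
Base rate for 1920.61.10 is 34.5%.
Origin Asteth is the FTA partner but 1920.61.10 is not on the preference list; base rate stands.
Duty = $656,174.05 × 34.5% = $226,380.05.
Total = $0.00 + $25,809.48 + $226,380.05 = $252,189.53.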